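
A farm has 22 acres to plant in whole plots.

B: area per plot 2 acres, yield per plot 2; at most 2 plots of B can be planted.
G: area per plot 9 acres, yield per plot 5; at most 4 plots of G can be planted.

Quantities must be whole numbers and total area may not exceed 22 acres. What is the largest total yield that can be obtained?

2×B and 2×G: area 22 ≤ 22, yield 2·2 + 2·5 = 14.
1×B and 2×G: area 20 ≤ 22, yield 1·2 + 2·5 = 12.
Best is 14.

14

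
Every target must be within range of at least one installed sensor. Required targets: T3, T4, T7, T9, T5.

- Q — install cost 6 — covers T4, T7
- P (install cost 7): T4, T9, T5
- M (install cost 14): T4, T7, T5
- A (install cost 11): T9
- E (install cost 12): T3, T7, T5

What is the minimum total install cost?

19

The greedy cost-per-new-target heuristic would pick P, Q, and E for 25, but a cheaper cover exists.
Choose P and E: together they cover T3, T4, T7, T9, T5 — every target.
Total install cost: 7 + 12 = 19.
No cover costs less than 19.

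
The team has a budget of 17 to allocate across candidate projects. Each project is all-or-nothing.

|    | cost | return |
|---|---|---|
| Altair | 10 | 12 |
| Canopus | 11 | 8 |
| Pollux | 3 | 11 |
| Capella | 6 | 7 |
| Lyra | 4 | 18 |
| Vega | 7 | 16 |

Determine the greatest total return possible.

Treat it as a binary knapsack problem.
Allowing fractional choices, the relaxed optimum would be about 48.6, but projects are indivisible.
Pollux + Lyra + Vega: cost 3 + 4 + 7 = 14 ≤ 17, return 11 + 18 + 16 = 45.
Capella + Lyra + Vega: cost 6 + 4 + 7 = 17 ≤ 17, return 7 + 18 + 16 = 41.
Altair + Pollux + Lyra: cost 10 + 3 + 4 = 17 ≤ 17, return 12 + 11 + 18 = 41.
Best is Pollux, Lyra, and Vega with total return 45.

45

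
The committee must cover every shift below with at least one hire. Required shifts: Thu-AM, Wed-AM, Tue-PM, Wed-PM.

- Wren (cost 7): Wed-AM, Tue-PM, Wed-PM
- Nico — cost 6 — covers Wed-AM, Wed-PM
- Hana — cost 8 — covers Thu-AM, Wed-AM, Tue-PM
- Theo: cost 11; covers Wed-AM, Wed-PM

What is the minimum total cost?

14

Choose Nico and Hana: together they cover Thu-AM, Wed-AM, Tue-PM, Wed-PM — every shift.
Total cost: 6 + 8 = 14.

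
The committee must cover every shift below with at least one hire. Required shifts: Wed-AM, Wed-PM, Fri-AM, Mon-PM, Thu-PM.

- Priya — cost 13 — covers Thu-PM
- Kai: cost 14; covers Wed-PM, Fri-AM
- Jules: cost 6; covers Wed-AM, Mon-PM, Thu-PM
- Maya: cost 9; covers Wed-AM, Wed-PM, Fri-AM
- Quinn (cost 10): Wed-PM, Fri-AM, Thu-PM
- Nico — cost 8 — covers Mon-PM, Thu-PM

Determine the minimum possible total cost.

15

This is an integer covering problem.
Choose Jules and Maya: together they cover Wed-AM, Wed-PM, Fri-AM, Mon-PM, Thu-PM — every shift.
Total cost: 6 + 9 = 15.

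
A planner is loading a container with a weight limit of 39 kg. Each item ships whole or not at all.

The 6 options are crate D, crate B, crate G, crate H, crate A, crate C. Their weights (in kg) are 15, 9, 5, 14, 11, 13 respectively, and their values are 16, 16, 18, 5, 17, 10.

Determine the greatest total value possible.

crate B + crate G + crate H + crate A: weight 9 + 5 + 14 + 11 = 39 ≤ 39, value 16 + 18 + 5 + 17 = 56.
crate B + crate G + crate A + crate C: weight 9 + 5 + 11 + 13 = 38 ≤ 39, value 16 + 18 + 17 + 10 = 61.
Best is crate B, crate G, crate A, and crate C with total value 61.

61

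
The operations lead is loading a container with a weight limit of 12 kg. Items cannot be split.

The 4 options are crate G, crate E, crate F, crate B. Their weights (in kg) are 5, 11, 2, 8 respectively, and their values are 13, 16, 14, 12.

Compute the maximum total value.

27

Allowing fractional choices, the relaxed optimum would be about 34.5, but items are indivisible.
crate E: weight 11 ≤ 12, value 16.
crate G + crate F: weight 5 + 2 = 7 ≤ 12, value 13 + 14 = 27.
crate F + crate B: weight 2 + 8 = 10 ≤ 12, value 14 + 12 = 26.
Best is crate G and crate F with total value 27.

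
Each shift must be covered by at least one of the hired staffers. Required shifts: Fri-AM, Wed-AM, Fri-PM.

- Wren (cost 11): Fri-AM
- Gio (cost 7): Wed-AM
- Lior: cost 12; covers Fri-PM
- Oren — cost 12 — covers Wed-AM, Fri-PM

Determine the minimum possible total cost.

This is an integer covering problem.
Choose Wren and Oren: together they cover Fri-AM, Wed-AM, Fri-PM — every shift.
Total cost: 11 + 12 = 23.

23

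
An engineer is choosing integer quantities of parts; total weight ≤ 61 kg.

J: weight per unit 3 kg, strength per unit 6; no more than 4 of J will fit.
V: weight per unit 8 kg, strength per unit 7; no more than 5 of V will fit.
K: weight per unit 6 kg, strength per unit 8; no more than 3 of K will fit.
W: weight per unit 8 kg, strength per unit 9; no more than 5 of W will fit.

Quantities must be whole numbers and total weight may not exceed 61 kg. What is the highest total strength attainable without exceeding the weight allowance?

J has the best ratio (6/3); taking only J gives at most 4×6 = 24 (stopped by the supply cap of 4).
Mixing does better — 3×J, 2×K, and 5×W: weight 61 ≤ 61, strength 3·6 + 2·8 + 5·9 = 79.

79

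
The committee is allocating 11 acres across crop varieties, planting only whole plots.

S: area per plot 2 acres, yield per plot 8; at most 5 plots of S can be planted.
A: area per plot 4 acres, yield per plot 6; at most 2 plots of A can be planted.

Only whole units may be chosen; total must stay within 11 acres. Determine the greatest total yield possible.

5×S: area 10 ≤ 11, yield 5·8 = 40.
4×S: area 8 ≤ 11, yield 4·8 = 32.
Best is 40.

40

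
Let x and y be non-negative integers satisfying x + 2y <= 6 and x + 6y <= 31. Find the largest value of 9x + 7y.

54

(x,y)=(6,0): 1·6+2·0=6≤6, 1·6+6·0=6≤31, objective 54.
(x,y)=(5,0): 1·5+2·0=5≤6, 1·5+6·0=5≤31, objective 45.
The best lattice point is (6,0), giving 54.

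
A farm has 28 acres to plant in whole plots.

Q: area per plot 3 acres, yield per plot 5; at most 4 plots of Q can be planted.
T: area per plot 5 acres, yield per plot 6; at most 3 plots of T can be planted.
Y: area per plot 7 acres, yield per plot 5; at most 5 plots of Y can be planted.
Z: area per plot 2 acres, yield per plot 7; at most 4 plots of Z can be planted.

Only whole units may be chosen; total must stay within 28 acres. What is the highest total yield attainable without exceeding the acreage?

55

Z has the best ratio (7/2); taking only Z gives at most 4×7 = 28 (stopped by the supply cap of 4).
Mixing does better — 3×Q, 2×T, and 4×Z: area 27 ≤ 28, yield 3·5 + 2·6 + 4·7 = 55.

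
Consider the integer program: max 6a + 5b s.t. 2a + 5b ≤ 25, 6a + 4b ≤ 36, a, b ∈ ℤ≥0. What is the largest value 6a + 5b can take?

(a,b)=(4,3): 2·4+5·3=23≤25, 6·4+4·3=36≤36, objective 39.
(a,b)=(4,2): 2·4+5·2=18≤25, 6·4+4·2=32≤36, objective 34.
(a,b)=(3,3): 2·3+5·3=21≤25, 6·3+4·3=30≤36, objective 33.
(a,b)=(2,4): 2·2+5·4=24≤25, 6·2+4·4=28≤36, objective 32.
Maximum is 39 at (a,b)=(4,3).

39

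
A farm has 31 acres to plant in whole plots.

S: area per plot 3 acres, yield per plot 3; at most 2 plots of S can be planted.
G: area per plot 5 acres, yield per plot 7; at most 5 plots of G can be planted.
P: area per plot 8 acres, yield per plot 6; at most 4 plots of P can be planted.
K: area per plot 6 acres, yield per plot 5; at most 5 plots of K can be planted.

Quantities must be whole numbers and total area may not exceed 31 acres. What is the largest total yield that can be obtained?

41

G has the best ratio (7/5); taking only G gives at most 5×7 = 35 (stopped by the supply cap of 5).
Mixing does better — 2×S and 5×G: area 31 ≤ 31, yield 2·3 + 5·7 = 41.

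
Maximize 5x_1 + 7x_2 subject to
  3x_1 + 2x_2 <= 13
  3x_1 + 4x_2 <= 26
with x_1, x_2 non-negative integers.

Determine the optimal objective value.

42

(x_1,x_2)=(0,6): 3·0+2·6=12≤13, 3·0+4·6=24≤26, objective 42.
(x_1,x_2)=(1,5): 3·1+2·5=13≤13, 3·1+4·5=23≤26, objective 40.
No feasible integer point exceeds 42.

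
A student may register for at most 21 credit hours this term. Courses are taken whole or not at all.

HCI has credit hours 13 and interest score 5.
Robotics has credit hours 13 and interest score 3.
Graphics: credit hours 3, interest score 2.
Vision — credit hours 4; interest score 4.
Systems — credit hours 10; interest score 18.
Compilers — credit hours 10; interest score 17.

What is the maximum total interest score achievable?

35

Allowing fractional choices, the relaxed optimum would be about 36.0, but courses are indivisible.
Graphics + Vision + Compilers: credit hours 3 + 4 + 10 = 17 ≤ 21, interest score 2 + 4 + 17 = 23.
Systems + Compilers: credit hours 10 + 10 = 20 ≤ 21, interest score 18 + 17 = 35.
Graphics + Vision + Systems: credit hours 3 + 4 + 10 = 17 ≤ 21, interest score 2 + 4 + 18 = 24.
Best is Systems and Compilers with total interest score 35.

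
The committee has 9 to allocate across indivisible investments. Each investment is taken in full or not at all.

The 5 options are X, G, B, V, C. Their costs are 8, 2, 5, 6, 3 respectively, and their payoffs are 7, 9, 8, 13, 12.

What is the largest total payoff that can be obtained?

25

Take V and C: cost 6 + 3 = 9 ≤ 9, payoff 13 + 12 = 25.
No other feasible combination does better.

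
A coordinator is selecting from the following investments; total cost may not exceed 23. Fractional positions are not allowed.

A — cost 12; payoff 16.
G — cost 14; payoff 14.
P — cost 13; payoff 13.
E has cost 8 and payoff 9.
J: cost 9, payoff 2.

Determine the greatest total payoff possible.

This is an integer program with binary decision variables.
A + E: cost 12 + 8 = 20 ≤ 23, payoff 16 + 9 = 25.
G + E: cost 14 + 8 = 22 ≤ 23, payoff 14 + 9 = 23.
P + E: cost 13 + 8 = 21 ≤ 23, payoff 13 + 9 = 22.
Best is A and E with total payoff 25.

25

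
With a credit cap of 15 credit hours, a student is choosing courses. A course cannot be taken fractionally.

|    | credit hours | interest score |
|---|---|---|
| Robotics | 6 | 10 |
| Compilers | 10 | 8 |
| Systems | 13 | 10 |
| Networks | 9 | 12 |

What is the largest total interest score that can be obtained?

Robotics + Networks: credit hours 6 + 9 = 15 ≤ 15, interest score 10 + 12 = 22.
Networks: credit hours 9 ≤ 15, interest score 12.
Best is Robotics and Networks with total interest score 22.

22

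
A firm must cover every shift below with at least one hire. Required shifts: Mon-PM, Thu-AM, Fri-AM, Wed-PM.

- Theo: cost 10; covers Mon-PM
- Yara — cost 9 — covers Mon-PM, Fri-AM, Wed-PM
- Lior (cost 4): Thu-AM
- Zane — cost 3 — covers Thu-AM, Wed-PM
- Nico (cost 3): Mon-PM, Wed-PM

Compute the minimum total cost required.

12

The greedy cost-per-new-shift heuristic would pick Zane, Nico, and Yara for 15, but a cheaper cover exists.
Choose Yara and Zane: together they cover Mon-PM, Thu-AM, Fri-AM, Wed-PM — every shift.
Total cost: 9 + 3 = 12.
No cover costs less than 12.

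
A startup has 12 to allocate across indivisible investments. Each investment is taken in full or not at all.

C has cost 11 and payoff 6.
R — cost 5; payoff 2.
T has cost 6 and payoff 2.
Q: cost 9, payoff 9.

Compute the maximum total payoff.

Allowing fractional choices, the relaxed optimum would be about 10.6, but investments are indivisible.
Q: cost 9 ≤ 12, payoff 9.
C: cost 11 ≤ 12, payoff 6.
Best is Q with total payoff 9.

9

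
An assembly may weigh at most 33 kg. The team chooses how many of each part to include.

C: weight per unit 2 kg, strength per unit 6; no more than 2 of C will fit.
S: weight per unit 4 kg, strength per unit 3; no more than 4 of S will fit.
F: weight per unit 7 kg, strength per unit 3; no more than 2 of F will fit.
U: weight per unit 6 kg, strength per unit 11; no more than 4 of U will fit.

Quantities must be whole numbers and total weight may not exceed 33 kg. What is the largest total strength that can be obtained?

2×C, 1×S, and 4×U: weight 32 ≤ 33, strength 2·6 + 1·3 + 4·11 = 59.
2×C and 4×U: weight 28 ≤ 33, strength 2·6 + 4·11 = 56.
Best is 59.

59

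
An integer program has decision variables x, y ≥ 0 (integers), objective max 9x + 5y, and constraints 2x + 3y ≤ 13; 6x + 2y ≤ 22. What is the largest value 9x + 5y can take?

37

The continuous relaxation peaks at (2.86, 2.43) with value 37.86; rounding to a feasible lattice point costs some objective.
(x,y)=(3,2): 2·3+3·2=12≤13, 6·3+2·2=22≤22, objective 37.
(x,y)=(2,3): 2·2+3·3=13≤13, 6·2+2·3=18≤22, objective 33.
(x,y)=(3,1): 2·3+3·1=9≤13, 6·3+2·1=20≤22, objective 32.
(x,y)=(2,2): 2·2+3·2=10≤13, 6·2+2·2=16≤22, objective 28.
No feasible integer point exceeds 37.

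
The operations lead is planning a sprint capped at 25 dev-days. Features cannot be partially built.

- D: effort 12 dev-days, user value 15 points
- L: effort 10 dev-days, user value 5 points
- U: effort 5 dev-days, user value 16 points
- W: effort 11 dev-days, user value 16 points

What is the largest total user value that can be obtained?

Allowing fractional choices, the relaxed optimum would be about 43.2, but features are indivisible.
U + W: effort 5 + 11 = 16 ≤ 25, user value 16 + 16 = 32.
D + U: effort 12 + 5 = 17 ≤ 25, user value 15 + 16 = 31.
Best is U and W with total user value 32.

32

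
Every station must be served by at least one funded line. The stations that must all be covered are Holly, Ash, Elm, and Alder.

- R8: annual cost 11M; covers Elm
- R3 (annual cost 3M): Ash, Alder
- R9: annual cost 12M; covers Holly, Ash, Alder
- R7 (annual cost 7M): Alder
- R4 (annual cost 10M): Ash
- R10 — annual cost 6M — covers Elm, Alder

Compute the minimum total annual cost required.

18

The greedy cost-per-new-station heuristic would pick R3, R10, and R9 for 21, but a cheaper cover exists.
Choose R9 and R10: together they cover Holly, Ash, Elm, Alder — every station.
Total annual cost: 12 + 6 = 18.
No cover costs less than 18.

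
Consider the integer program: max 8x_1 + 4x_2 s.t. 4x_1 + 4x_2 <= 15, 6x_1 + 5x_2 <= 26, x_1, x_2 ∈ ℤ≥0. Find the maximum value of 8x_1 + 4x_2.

Relaxing integrality, the LP optimum is 30.00 at (x_1,x_2) = (3.75, 0), which is not an integer point.
(x_1,x_2)=(3,0): 4·3+4·0=12≤15, 6·3+5·0=18≤26, objective 24.
(x_1,x_2)=(2,1): 4·2+4·1=12≤15, 6·2+5·1=17≤26, objective 20.
(x_1,x_2)=(2,0): 4·2+4·0=8≤15, 6·2+5·0=12≤26, objective 16.
Maximum is 24 at (x_1,x_2)=(3,0).

24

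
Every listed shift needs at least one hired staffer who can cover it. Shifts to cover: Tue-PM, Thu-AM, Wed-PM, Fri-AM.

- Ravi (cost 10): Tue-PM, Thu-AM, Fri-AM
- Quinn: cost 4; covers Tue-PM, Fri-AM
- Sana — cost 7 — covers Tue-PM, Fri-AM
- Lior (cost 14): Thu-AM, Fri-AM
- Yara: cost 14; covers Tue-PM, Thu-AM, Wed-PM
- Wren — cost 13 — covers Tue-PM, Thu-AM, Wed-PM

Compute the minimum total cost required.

17

Choose Quinn and Wren: together they cover Tue-PM, Thu-AM, Wed-PM, Fri-AM — every shift.
Total cost: 4 + 13 = 17.
No cover costs less than 17.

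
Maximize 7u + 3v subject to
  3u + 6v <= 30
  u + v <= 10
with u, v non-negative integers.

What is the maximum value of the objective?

(u,v)=(10,0): 3·10+6·0=30≤30, 1·10+1·0=10≤10, objective 70.
(u,v)=(9,0): 3·9+6·0=27≤30, 1·9+1·0=9≤10, objective 63.
No feasible integer point exceeds 70.

70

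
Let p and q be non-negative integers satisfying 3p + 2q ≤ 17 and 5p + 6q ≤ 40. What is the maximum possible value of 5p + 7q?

45

(p,q)=(2,5): 3·2+2·5=16≤17, 5·2+6·5=40≤40, objective 45.
(p,q)=(3,4): 3·3+2·4=17≤17, 5·3+6·4=39≤40, objective 43.
(p,q)=(0,6): 3·0+2·6=12≤17, 5·0+6·6=36≤40, objective 42.
The best lattice point is (2,5), giving 45.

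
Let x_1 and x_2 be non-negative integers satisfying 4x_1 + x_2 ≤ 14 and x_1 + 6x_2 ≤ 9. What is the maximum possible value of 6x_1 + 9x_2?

27

(x_1,x_2)=(3,1): 4·3+1·1=13≤14, 1·3+6·1=9≤9, objective 27.
(x_1,x_2)=(2,1): 4·2+1·1=9≤14, 1·2+6·1=8≤9, objective 21.
(x_1,x_2)=(3,0): 4·3+1·0=12≤14, 1·3+6·0=3≤9, objective 18.
The best lattice point is (3,1), giving 27.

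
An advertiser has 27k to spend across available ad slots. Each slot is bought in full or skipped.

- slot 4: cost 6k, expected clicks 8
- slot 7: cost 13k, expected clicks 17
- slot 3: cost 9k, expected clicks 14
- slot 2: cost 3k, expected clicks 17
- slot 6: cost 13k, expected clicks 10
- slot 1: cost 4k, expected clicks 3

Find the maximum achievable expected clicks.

48

Take slot 7, slot 3, and slot 2: cost 13 + 9 + 3 = 25 ≤ 27, expected clicks 17 + 14 + 17 = 48.
No other feasible combination does better.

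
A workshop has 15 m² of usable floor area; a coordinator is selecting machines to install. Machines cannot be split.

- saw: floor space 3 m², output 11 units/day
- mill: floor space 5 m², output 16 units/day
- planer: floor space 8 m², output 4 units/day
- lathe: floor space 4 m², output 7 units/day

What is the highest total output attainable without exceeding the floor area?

Take saw, mill, and lathe: floor space 3 + 5 + 4 = 12 ≤ 15, output 11 + 16 + 7 = 34.
No other feasible combination does better.

34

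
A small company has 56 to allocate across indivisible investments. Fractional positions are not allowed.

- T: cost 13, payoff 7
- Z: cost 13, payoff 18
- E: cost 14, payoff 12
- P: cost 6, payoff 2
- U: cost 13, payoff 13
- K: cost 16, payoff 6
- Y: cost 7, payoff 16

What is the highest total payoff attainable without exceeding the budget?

Z + E + U + Y: cost 13 + 14 + 13 + 7 = 47 ≤ 56, payoff 18 + 12 + 13 + 16 = 59.
Z + E + P + U + Y: cost 13 + 14 + 6 + 13 + 7 = 53 ≤ 56, payoff 18 + 12 + 2 + 13 + 16 = 61.
Best is Z, E, P, U, and Y with total payoff 61.

61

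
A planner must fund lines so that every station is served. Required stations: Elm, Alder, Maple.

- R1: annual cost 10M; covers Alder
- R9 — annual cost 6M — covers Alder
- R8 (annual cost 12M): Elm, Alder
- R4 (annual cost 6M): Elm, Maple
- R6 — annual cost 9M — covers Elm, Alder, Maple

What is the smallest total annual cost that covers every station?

9

This is an integer covering problem.
The greedy cost-per-new-station heuristic would pick R4 and R9 for 12, but a cheaper cover exists.
R6 alone covers Elm, Alder, Maple — every station.
Total annual cost: 9.
No cover costs less than 9.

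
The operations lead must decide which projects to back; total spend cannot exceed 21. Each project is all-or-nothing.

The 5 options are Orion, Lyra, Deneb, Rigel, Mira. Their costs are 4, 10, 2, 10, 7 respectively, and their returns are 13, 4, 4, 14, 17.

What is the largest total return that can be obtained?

This is an integer program with binary decision variables.
Orion + Deneb + Mira: cost 4 + 2 + 7 = 13 ≤ 21, return 13 + 4 + 17 = 34.
Deneb + Rigel + Mira: cost 2 + 10 + 7 = 19 ≤ 21, return 4 + 14 + 17 = 35.
Orion + Rigel + Mira: cost 4 + 10 + 7 = 21 ≤ 21, return 13 + 14 + 17 = 44.
Best is Orion, Rigel, and Mira with total return 44.

44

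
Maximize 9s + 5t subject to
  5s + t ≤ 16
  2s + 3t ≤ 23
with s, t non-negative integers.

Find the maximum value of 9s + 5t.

The continuous relaxation peaks at (1.92, 6.38) with value 49.23; rounding to a feasible lattice point costs some objective.
(s,t)=(2,6): 5·2+1·6=16≤16, 2·2+3·6=22≤23, objective 48.
(s,t)=(1,7): 5·1+1·7=12≤16, 2·1+3·7=23≤23, objective 44.
(s,t)=(2,5): 5·2+1·5=15≤16, 2·2+3·5=19≤23, objective 43.
No feasible integer point exceeds 48.

48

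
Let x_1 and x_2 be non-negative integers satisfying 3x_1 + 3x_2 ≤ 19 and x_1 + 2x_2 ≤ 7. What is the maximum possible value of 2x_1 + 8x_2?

(x_1,x_2)=(1,3) is feasible, giving 26.
(x_1,x_2)=(0,3) is feasible, giving 24.
The best lattice point is (1,3), giving 26.

26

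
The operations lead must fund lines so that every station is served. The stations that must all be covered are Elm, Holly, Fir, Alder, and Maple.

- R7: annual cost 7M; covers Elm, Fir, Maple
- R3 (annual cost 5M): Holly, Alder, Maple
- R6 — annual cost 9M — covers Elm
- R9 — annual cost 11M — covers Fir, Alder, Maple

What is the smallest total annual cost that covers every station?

12

Choose R7 and R3: together they cover Elm, Holly, Fir, Alder, Maple — every station.
Total annual cost: 7 + 5 = 12.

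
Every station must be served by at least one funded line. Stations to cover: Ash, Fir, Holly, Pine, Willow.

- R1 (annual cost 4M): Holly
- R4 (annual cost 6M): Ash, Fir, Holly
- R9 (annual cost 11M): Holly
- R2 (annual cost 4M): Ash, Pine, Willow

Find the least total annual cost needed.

Choose R4 and R2: together they cover Ash, Fir, Holly, Pine, Willow — every station.
Total annual cost: 6 + 4 = 10.
No cover costs less than 10.

10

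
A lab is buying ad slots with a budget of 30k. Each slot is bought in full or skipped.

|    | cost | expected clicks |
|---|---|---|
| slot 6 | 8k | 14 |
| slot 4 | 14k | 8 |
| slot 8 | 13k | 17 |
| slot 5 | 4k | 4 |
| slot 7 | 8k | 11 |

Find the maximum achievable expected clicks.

42

Take slot 6, slot 8, and slot 7: cost 8 + 13 + 8 = 29 ≤ 30, expected clicks 14 + 17 + 11 = 42.
No other feasible combination does better.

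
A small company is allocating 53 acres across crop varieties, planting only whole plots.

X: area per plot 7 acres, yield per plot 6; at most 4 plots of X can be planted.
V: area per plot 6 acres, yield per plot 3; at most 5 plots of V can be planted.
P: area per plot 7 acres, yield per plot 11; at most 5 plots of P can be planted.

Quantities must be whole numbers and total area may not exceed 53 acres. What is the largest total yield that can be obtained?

67

Take 2×X and 5×P: area 49 ≤ 53, yield 2·6 + 5·11 = 67.
P has the best ratio (11/7) and is taken to its limit of 5; remaining capacity is filled optimally with the others.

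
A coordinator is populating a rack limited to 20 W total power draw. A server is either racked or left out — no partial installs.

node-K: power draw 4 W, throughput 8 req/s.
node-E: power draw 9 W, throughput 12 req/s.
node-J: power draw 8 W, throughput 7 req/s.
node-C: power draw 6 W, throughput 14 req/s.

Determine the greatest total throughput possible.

34

Allowing fractional choices, the relaxed optimum would be about 34.9, but servers are indivisible.
node-K + node-E + node-C: power draw 4 + 9 + 6 = 19 ≤ 20, throughput 8 + 12 + 14 = 34.
node-K + node-J + node-C: power draw 4 + 8 + 6 = 18 ≤ 20, throughput 8 + 7 + 14 = 29.
node-E + node-C: power draw 9 + 6 = 15 ≤ 20, throughput 12 + 14 = 26.
Best is node-K, node-E, and node-C with total throughput 34.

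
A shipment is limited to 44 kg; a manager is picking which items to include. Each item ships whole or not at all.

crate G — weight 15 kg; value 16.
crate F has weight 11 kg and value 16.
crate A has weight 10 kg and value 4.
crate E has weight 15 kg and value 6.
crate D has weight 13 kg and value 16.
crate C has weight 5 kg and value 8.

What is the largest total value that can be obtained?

This is a 0-1 knapsack instance.
crate G + crate F + crate D + crate C: weight 15 + 11 + 13 + 5 = 44 ≤ 44, value 16 + 16 + 16 + 8 = 56.
crate G + crate F + crate D: weight 15 + 11 + 13 = 39 ≤ 44, value 16 + 16 + 16 = 48.
Best is crate G, crate F, crate D, and crate C with total value 56.

56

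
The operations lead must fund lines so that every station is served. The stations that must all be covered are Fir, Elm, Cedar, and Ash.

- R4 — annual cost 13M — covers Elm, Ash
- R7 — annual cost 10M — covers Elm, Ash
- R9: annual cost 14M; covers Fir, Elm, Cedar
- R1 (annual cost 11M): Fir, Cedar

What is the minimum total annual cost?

21

This is a weighted set-cover instance.
The greedy cost-per-new-station heuristic would pick R9 and R7 for 24, but a cheaper cover exists.
Choose R7 and R1: together they cover Fir, Elm, Cedar, Ash — every station.
Total annual cost: 10 + 11 = 21.
No cover costs less than 21.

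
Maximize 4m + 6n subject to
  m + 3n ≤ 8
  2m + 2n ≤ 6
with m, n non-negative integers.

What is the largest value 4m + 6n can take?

16

Relaxing integrality, the LP optimum is 17.00 at (m,n) = (0.5, 2.5), which is not an integer point.
(m,n)=(1,2): 1·1+3·2=7≤8, 2·1+2·2=6≤6, objective 16.
(m,n)=(2,1): 1·2+3·1=5≤8, 2·2+2·1=6≤6, objective 14.
(m,n)=(0,2): 1·0+3·2=6≤8, 2·0+2·2=4≤6, objective 12.
(m,n)=(1,1): 1·1+3·1=4≤8, 2·1+2·1=4≤6, objective 10.
Maximum is 16 at (m,n)=(1,2).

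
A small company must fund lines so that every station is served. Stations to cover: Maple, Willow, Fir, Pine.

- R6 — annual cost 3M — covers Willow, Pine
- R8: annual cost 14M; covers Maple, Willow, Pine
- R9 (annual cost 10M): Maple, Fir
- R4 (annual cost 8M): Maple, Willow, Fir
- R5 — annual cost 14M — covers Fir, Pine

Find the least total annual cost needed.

Choose R6 and R4: together they cover Maple, Willow, Fir, Pine — every station.
Total annual cost: 3 + 8 = 11.
No cover costs less than 11.

11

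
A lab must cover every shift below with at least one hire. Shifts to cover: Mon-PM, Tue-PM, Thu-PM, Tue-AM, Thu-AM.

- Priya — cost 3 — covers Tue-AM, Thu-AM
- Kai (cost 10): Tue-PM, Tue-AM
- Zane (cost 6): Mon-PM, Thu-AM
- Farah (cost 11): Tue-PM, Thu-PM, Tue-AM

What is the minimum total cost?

The greedy cost-per-new-shift heuristic would pick Priya, Farah, and Zane for 20, but a cheaper cover exists.
Choose Zane and Farah: together they cover Mon-PM, Tue-PM, Thu-PM, Tue-AM, Thu-AM — every shift.
Total cost: 6 + 11 = 17.
No cover costs less than 17.

17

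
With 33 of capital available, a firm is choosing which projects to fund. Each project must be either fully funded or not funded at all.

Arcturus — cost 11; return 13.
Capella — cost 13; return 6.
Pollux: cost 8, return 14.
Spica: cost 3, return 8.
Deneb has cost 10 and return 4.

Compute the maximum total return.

Take Arcturus, Pollux, Spica, and Deneb: cost 11 + 8 + 3 + 10 = 32 ≤ 33, return 13 + 14 + 8 + 4 = 39.
No other feasible combination does better.

39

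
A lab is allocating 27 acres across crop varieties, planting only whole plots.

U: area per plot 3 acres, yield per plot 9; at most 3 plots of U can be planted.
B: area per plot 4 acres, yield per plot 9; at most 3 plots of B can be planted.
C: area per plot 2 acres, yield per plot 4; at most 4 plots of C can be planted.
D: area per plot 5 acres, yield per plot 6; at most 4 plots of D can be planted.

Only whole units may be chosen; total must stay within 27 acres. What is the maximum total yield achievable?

66

U has the best ratio (9/3); taking only U gives at most 3×9 = 27 (stopped by the supply cap of 3).
Mixing does better — 3×U, 3×B, and 3×C: area 27 ≤ 27, yield 3·9 + 3·9 + 3·4 = 66.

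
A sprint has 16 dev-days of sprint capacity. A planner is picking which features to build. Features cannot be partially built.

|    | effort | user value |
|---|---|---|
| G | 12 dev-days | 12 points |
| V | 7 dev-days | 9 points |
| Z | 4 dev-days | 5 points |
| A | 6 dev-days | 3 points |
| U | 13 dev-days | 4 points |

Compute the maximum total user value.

17

G: effort 12 ≤ 16, user value 12.
V + Z: effort 7 + 4 = 11 ≤ 16, user value 9 + 5 = 14.
G + Z: effort 12 + 4 = 16 ≤ 16, user value 12 + 5 = 17.
Best is G and Z with total user value 17.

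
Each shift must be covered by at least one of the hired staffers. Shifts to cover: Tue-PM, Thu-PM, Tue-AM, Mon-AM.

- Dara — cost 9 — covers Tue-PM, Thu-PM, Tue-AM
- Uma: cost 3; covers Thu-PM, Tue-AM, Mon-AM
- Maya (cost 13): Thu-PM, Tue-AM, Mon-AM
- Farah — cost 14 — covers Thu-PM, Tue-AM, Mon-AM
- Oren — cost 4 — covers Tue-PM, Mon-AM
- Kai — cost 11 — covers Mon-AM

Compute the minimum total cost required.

This is a weighted set-cover instance.
Choose Uma and Oren: together they cover Tue-PM, Thu-PM, Tue-AM, Mon-AM — every shift.
Total cost: 3 + 4 = 7.
No cover costs less than 7.

7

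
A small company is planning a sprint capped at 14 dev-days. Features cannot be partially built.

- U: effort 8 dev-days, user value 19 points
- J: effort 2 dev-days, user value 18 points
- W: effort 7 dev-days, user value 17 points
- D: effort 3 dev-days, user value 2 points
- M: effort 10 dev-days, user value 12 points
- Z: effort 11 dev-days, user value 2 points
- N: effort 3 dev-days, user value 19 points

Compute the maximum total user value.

Allowing fractional choices, the relaxed optimum would be about 58.8, but features are indivisible.
U + D + N: effort 8 + 3 + 3 = 14 ≤ 14, user value 19 + 2 + 19 = 40.
J + W + N: effort 2 + 7 + 3 = 12 ≤ 14, user value 18 + 17 + 19 = 54.
U + J + N: effort 8 + 2 + 3 = 13 ≤ 14, user value 19 + 18 + 19 = 56.
Best is U, J, and N with total user value 56.

56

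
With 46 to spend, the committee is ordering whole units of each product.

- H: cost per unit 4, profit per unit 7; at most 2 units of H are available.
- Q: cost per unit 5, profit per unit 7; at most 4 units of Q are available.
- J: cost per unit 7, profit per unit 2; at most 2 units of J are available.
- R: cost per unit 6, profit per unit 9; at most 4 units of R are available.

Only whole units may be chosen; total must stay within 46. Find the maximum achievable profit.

H has the best ratio (7/4); taking only H gives at most 2×7 = 14 (stopped by the supply cap of 2).
Mixing does better — 2×H, 4×Q, and 3×R: cost 46 ≤ 46, profit 2·7 + 4·7 + 3·9 = 69.

69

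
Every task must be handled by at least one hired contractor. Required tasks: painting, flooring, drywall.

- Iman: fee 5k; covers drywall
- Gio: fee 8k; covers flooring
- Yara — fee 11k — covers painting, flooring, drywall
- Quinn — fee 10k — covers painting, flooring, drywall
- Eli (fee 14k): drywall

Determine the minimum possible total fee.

Quinn alone covers painting, flooring, drywall — every task.
Total fee: 10.
No cover costs less than 10.

10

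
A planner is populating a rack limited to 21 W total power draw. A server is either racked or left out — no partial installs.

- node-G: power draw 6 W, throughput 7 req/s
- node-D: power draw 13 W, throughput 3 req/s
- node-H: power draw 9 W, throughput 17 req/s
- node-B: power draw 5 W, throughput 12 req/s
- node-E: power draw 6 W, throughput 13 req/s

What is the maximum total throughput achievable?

42

Take node-H, node-B, and node-E: power draw 9 + 5 + 6 = 20 ≤ 21, throughput 17 + 12 + 13 = 42.
No other feasible combination does better.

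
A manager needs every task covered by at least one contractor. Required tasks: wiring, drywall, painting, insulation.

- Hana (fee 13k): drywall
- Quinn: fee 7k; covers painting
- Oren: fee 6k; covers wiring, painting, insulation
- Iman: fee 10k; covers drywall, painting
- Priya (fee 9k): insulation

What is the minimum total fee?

This is an integer covering problem.
Choose Oren and Iman: together they cover wiring, drywall, painting, insulation — every task.
Total fee: 6 + 10 = 16.
No cover costs less than 16.

16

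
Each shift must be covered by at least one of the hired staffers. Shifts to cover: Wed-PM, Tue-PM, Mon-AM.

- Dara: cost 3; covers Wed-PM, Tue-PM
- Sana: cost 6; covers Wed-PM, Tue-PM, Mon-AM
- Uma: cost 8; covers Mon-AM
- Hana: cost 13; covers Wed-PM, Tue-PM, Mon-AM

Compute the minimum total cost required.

6

This is a weighted set-cover instance.
The greedy cost-per-new-shift heuristic would pick Dara and Sana for 9, but a cheaper cover exists.
Sana alone covers Wed-PM, Tue-PM, Mon-AM — every shift.
Total cost: 6.
No cover costs less than 6.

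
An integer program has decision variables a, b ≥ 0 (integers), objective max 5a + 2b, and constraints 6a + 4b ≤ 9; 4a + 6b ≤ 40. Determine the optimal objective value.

Relaxing integrality, the LP optimum is 7.50 at (a,b) = (1.5, 0), which is not an integer point.
(a,b)=(1,0): 6·1+4·0=6≤9, 4·1+6·0=4≤40, objective 5.
(a,b)=(0,1): 6·0+4·1=4≤9, 4·0+6·1=6≤40, objective 2.
(a,b)=(0,0): 6·0+4·0=0≤9, 4·0+6·0=0≤40, objective 0.
The best lattice point is (1,0), giving 5.

5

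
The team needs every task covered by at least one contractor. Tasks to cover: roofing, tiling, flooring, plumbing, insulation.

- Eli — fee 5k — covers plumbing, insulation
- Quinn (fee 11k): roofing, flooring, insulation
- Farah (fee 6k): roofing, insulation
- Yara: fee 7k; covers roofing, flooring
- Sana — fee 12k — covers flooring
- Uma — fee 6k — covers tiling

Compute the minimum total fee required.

Choose Eli, Yara, and Uma: together they cover roofing, tiling, flooring, plumbing, insulation — every task.
Total fee: 5 + 7 + 6 = 18.

18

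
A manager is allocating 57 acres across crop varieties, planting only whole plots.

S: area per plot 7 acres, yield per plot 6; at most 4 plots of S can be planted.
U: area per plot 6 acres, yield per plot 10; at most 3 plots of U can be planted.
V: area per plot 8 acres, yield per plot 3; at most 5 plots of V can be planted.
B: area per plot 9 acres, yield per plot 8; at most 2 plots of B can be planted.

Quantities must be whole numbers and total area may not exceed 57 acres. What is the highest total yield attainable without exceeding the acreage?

This is a bounded integer knapsack.
Take 3×S, 3×U, and 2×B: area 57 ≤ 57, yield 3·6 + 3·10 + 2·8 = 64.
U has the best ratio (10/6) and is taken to its limit of 3; remaining capacity is filled optimally with the others.

64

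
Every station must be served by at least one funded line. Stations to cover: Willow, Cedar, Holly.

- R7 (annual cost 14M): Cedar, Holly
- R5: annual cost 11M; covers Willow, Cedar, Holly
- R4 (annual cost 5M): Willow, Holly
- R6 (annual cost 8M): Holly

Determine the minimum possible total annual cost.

11

R5 alone covers Willow, Cedar, Holly — every station.
Total annual cost: 11.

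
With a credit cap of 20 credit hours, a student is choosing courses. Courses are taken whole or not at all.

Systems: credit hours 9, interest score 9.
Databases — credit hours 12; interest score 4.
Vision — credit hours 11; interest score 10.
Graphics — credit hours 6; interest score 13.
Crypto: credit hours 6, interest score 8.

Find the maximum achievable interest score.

23

Allowing fractional choices, the relaxed optimum would be about 29.0, but courses are indivisible.
Vision + Graphics: credit hours 11 + 6 = 17 ≤ 20, interest score 10 + 13 = 23.
Systems + Graphics: credit hours 9 + 6 = 15 ≤ 20, interest score 9 + 13 = 22.
Graphics + Crypto: credit hours 6 + 6 = 12 ≤ 20, interest score 13 + 8 = 21.
Best is Vision and Graphics with total interest score 23.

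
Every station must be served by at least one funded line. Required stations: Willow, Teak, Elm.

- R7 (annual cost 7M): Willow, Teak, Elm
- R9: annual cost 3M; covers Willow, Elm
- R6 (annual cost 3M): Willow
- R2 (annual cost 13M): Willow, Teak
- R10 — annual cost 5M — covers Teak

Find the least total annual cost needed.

The greedy cost-per-new-station heuristic would pick R9 and R10 for 8, but a cheaper cover exists.
R7 alone covers Willow, Teak, Elm — every station.
Total annual cost: 7.
No cover costs less than 7.

7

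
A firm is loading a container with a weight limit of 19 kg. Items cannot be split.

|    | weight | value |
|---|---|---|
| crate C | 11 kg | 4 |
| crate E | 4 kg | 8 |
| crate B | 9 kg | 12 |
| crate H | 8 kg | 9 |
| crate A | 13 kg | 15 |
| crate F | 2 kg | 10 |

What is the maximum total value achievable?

33

crate B + crate H + crate F: weight 9 + 8 + 2 = 19 ≤ 19, value 12 + 9 + 10 = 31.
crate E + crate B + crate F: weight 4 + 9 + 2 = 15 ≤ 19, value 8 + 12 + 10 = 30.
crate E + crate A + crate F: weight 4 + 13 + 2 = 19 ≤ 19, value 8 + 15 + 10 = 33.
Best is crate E, crate A, and crate F with total value 33.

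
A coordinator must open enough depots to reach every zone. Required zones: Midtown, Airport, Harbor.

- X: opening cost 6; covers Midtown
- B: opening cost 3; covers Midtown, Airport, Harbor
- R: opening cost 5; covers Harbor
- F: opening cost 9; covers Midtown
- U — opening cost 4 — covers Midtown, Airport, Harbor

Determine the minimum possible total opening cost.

3

B alone covers Midtown, Airport, Harbor — every zone.
Total opening cost: 3.
No cover costs less than 3.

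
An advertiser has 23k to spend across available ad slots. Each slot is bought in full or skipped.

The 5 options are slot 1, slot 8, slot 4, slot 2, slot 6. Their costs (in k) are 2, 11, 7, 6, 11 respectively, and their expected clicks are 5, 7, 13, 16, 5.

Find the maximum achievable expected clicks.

34

This is an integer program with binary decision variables.
Take slot 1, slot 4, and slot 2: cost 2 + 7 + 6 = 15 ≤ 23, expected clicks 5 + 13 + 16 = 34.
No other feasible combination does better.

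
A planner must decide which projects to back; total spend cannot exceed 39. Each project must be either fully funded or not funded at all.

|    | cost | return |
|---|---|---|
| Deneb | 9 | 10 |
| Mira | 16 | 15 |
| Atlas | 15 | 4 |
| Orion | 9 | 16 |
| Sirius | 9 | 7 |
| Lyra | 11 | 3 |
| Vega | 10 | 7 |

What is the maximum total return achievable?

41

Allowing fractional choices, the relaxed optimum would be about 44.9, but projects are indivisible.
Deneb + Mira + Orion: cost 9 + 16 + 9 = 34 ≤ 39, return 10 + 15 + 16 = 41.
Deneb + Orion + Sirius + Vega: cost 9 + 9 + 9 + 10 = 37 ≤ 39, return 10 + 16 + 7 + 7 = 40.
Mira + Orion + Sirius: cost 16 + 9 + 9 = 34 ≤ 39, return 15 + 16 + 7 = 38.
Best is Deneb, Mira, and Orion with total return 41.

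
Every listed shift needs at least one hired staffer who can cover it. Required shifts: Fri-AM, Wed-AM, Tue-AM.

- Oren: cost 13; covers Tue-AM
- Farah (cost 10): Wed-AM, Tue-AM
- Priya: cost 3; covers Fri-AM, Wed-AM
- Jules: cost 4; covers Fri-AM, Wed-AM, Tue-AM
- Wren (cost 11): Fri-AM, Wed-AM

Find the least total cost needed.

4

Jules alone covers Fri-AM, Wed-AM, Tue-AM — every shift.
Total cost: 4.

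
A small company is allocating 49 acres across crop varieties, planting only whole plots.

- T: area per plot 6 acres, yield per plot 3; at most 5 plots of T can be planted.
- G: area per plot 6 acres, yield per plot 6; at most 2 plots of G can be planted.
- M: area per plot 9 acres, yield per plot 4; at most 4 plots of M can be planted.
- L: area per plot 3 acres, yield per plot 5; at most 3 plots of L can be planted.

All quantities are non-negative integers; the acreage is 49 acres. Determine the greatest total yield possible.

Take 3×T, 2×G, 1×M, and 3×L: area 48 ≤ 49, yield 3·3 + 2·6 + 1·4 + 3·5 = 40.
L has the best ratio (5/3) and is taken to its limit of 3; remaining capacity is filled optimally with the others.

40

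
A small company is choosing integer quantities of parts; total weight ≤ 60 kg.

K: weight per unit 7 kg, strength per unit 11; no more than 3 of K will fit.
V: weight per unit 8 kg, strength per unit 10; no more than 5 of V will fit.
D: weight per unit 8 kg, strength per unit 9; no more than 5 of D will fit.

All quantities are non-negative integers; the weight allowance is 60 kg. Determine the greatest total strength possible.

73

K has the best ratio (11/7); taking only K gives at most 3×11 = 33 (stopped by the supply cap of 3).
Mixing does better — 3×K and 4×V: weight 53 ≤ 60, strength 3·11 + 4·10 = 73.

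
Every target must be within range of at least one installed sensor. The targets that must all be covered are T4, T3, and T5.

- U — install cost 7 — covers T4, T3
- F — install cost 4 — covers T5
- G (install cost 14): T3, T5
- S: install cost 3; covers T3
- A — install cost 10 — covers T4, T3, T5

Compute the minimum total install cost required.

A alone covers T4, T3, T5 — every target.
Total install cost: 10.

10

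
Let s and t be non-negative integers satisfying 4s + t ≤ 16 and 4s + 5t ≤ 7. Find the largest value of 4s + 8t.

Relaxing integrality, the LP optimum is 11.20 at (s,t) = (0, 1.4), which is not an integer point.
(s,t)=(0,1) is feasible, giving 8.
(s,t)=(1,0) is feasible, giving 4.
No feasible integer point exceeds 8.

8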